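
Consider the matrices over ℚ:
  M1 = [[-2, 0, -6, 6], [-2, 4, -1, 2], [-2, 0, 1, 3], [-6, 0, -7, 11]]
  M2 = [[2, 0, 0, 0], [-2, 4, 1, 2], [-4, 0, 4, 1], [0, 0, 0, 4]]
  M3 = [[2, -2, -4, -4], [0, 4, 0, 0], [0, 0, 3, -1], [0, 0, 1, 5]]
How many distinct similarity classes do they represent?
2 classes: {M1, M2}, {M3}

Characteristic polynomials: χ_{M1} = (x - 4)^3(x - 2), χ_{M2} = (x - 4)^3(x - 2), χ_{M3} = (x - 4)^3(x - 2).

{M1, M2}: invariant factors (x - 4)^3(x - 2).

{M3}: invariant factors x - 4, (x - 4)^2(x - 2).

Matrices are similar if and only if their invariant-factor lists agree; the partition into similarity classes is {M1, M2}, {M3}.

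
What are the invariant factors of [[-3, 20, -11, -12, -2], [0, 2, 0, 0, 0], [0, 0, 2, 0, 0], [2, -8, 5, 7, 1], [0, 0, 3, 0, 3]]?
x - 2, (x - 3)^2(x - 2)(x - 1)

The Jordan structure of A has elementary divisors (x - 1), (x - 2), (x - 2), (x - 3)^2. Arranging the block sizes at each eigenvalue in decreasing order and taking row products gives the invariant factors.

Invariant factors (smallest first, each dividing the next): x - 2, (x - 3)^2(x - 2)(x - 1).

Check: the last factor (x - 3)^2(x - 2)(x - 1) is the minimal polynomial, and the product (x - 3)^2(x - 2)^2(x - 1) is the characteristic polynomial.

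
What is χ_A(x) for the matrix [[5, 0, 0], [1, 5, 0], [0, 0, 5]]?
χ_A(x) = (x - 5)^3

xI - A = [[x - 5, 0, 0], [-1, x - 5, 0], [0, 0, x - 5]].

Expanding det(xI - A) along the first row:
det(xI - A) = + (x - 5)·det([[x - 5, 0], [0, x - 5]]) - (0)·det([[-1, 0], [0, x - 5]]) + (0)·det([[-1, x - 5], [0, 0]]).

Evaluating gives χ_A(x) = x^3 - 15x^2 + 75x - 125 = (x - 5)^3.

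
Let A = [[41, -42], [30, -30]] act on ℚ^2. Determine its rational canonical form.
The invariant factors of A (the non-unit diagonal entries of the Smith normal form of xI - A over ℚ[x]) are (x - 6)(x - 5), each dividing the next. The characteristic polynomial is their product, (x - 6)(x - 5).

The rational canonical form is the block-diagonal matrix of companion matrices C(f_i):
R = [[0, -30], [1, 11]].

R = [[0, -30], [1, 11]]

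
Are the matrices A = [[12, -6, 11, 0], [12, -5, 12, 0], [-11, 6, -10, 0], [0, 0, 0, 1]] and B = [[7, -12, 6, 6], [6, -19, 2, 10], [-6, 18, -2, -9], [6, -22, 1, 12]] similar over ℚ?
Two matrices over a field are similar if and only if they have the same invariant factors.

Both A and B have characteristic polynomial (x - 1)^3(x + 5) and minimal polynomial (x - 1)^2(x + 5). Computing further, both have invariant factors x - 1, (x - 1)^2(x + 5). Hence A and B are similar.

Yes.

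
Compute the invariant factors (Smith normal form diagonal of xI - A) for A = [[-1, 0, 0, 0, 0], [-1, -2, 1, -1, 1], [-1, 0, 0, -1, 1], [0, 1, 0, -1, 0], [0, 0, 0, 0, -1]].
x + 1, x + 1, (x + 1)^3

The Jordan structure of A has elementary divisors (x + 1)^3, (x + 1), (x + 1). Arranging the block sizes at each eigenvalue in decreasing order and taking row products gives the invariant factors.

Invariant factors (smallest first, each dividing the next): x + 1, x + 1, (x + 1)^3.

Check: the last factor (x + 1)^3 is the minimal polynomial, and the product (x + 1)^5 is the characteristic polynomial.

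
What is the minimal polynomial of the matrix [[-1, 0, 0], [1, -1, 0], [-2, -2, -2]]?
The characteristic polynomial factors as (x + 1)^2(x + 2). The minimal polynomial is ∏(x - λ)^{k_λ} where k_λ is the size of the largest Jordan block at λ.

For λ = -2: rank(A + 2I) = 2, and the largest Jordan block has size 1 (the smallest k with rank((A + 2I)^k) = rank((A + 2I)^(k+1))).
For λ = -1: rank(A + I) = 2, and the largest Jordan block has size 2 (the smallest k with rank((A + I)^k) = rank((A + I)^(k+1))).

So m_A(x) = (x + 1)^2(x + 2).

m_A(x) = (x + 1)^2(x + 2)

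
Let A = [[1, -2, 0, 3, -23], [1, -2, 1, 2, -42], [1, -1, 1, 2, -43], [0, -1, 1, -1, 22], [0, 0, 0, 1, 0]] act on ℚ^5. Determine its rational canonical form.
R = [[0, 0, 0, 0, 40], [1, 0, 0, 0, -42], [0, 1, 0, 0, 0], [0, 0, 1, 0, 22], [0, 0, 0, 1, -1]]

The invariant factors of A (the non-unit diagonal entries of the Smith normal form of xI - A over ℚ[x]) are (x - 4)(x + 5)(x^3 - 2x + 2), each dividing the next. The characteristic polynomial is their product, (x - 4)(x + 5)(x^3 - 2x + 2).

The rational canonical form is the block-diagonal matrix of companion matrices C(f_i):
R = [[0, 0, 0, 0, 40], [1, 0, 0, 0, -42], [0, 1, 0, 0, 0], [0, 0, 1, 0, 22], [0, 0, 0, 1, -1]].

Note the characteristic polynomial does not split into linear factors over ℚ, so A has no Jordan form over ℚ; the rational canonical form exists over any field.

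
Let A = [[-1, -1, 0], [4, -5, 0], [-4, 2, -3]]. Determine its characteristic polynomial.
χ_A(x) = (x + 3)^3

xI - A = [[x + 1, 1, 0], [-4, x + 5, 0], [4, -2, x + 3]].

Expanding det(xI - A) along the first row:
det(xI - A) = + (x + 1)·det([[x + 5, 0], [-2, x + 3]]) - (1)·det([[-4, 0], [4, x + 3]]) + (0)·det([[-4, x + 5], [4, -2]]).

Evaluating gives χ_A(x) = x^3 + 9x^2 + 27x + 27 = (x + 3)^3.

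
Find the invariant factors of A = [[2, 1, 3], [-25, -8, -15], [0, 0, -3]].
x + 3, (x + 3)^2

The Jordan structure of A has elementary divisors (x + 3)^2, (x + 3). Arranging the block sizes at each eigenvalue in decreasing order and taking row products gives the invariant factors.

Invariant factors (smallest first, each dividing the next): x + 3, (x + 3)^2.

Check: the last factor (x + 3)^2 is the minimal polynomial, and the product (x + 3)^3 is the characteristic polynomial.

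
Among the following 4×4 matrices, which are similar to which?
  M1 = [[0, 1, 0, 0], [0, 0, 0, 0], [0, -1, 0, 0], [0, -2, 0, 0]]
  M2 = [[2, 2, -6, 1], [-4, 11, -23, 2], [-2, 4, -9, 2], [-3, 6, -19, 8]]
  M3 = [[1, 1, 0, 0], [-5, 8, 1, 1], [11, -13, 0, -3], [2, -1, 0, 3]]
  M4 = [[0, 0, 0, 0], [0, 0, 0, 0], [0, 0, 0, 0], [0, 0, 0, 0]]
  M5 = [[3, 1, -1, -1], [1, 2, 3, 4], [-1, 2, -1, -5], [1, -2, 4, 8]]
3 classes: {M1}, {M2, M3, M5}, {M4}

Characteristic polynomials: χ_{M1} = x^4, χ_{M2} = (x - 3)^4, χ_{M3} = (x - 3)^4, χ_{M4} = x^4, χ_{M5} = (x - 3)^4.

{M1}: invariant factors x, x, x^2.

{M2, M3, M5}: invariant factors x - 3, (x - 3)^3.

{M4}: invariant factors x, x, x, x.

Matrices are similar if and only if their invariant-factor lists agree; the partition into similarity classes is {M1}, {M2, M3, M5}, {M4}.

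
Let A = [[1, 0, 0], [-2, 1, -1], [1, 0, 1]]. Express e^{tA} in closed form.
e^{tA} = [[e^{t}, 0, 0], [t*(-t - 4)*e^{t}/2, e^{t}, -t*e^{t}], [t*e^{t}, 0, e^{t}]]

A has Jordan form J = [[1, 1, 0], [0, 1, 1], [0, 0, 1]] with A = PJP^{-1}, so e^{tA} = P e^{tJ} P^{-1}.

For a Jordan block J_k(λ), e^{tJ_k(λ)} = e^{λt} · (I + tN + t^2 N^2/2! + ... + t^{k-1} N^{k-1}/(k-1)!) where N is the nilpotent superdiagonal part.

Assembling the blocks and conjugating back gives the entries of e^{tA} as shown above.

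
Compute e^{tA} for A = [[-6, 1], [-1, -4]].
A has Jordan form J = [[-5, 1], [0, -5]] with A = PJP^{-1}, so e^{tA} = P e^{tJ} P^{-1}.

For a Jordan block J_k(λ), e^{tJ_k(λ)} = e^{λt} · (I + tN + t^2 N^2/2! + ... + t^{k-1} N^{k-1}/(k-1)!) where N is the nilpotent superdiagonal part.

Assembling the blocks and conjugating back gives the entries of e^{tA} as shown above.

e^{tA} = [[(1 - t)*e^{-5*t}, t*e^{-5*t}], [-t*e^{-5*t}, (t + 1)*e^{-5*t}]]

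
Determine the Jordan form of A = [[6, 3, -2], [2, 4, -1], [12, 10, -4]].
J = [[2, 1, 0], [0, 2, 1], [0, 0, 2]]

The characteristic polynomial is det(xI - A) = (x - 2)^3, so the eigenvalues are 2 (algebraic multiplicity 3).

For λ = 2: rank(A - 2I) = 2, rank((A - 2I)^2) = 1, rank((A - 2I)^3) = 0. The eigenspace has dimension 3 - 2 = 1, so there is 1 Jordan block; the rank sequence gives block sizes [3].

Assembling the blocks gives the Jordan form J above.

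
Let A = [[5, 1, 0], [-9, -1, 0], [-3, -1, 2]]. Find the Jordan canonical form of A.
J = [[2, 1, 0], [0, 2, 0], [0, 0, 2]]

The characteristic polynomial is det(xI - A) = (x - 2)^3, so the eigenvalues are 2 (algebraic multiplicity 3).

For λ = 2: rank(A - 2I) = 1, rank((A - 2I)^2) = 0. The eigenspace has dimension 3 - 1 = 2, so there are 2 Jordan blocks; the rank sequence gives block sizes [2, 1].

Assembling the blocks gives the Jordan form J above.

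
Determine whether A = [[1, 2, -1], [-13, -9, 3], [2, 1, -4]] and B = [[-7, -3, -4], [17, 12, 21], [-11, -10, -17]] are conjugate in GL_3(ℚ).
Yes.

Two matrices over a field are similar if and only if they have the same invariant factors.

Both A and B have characteristic polynomial (x + 4)^3 and minimal polynomial (x + 4)^3. Computing further, both have invariant factors (x + 4)^3. Hence A and B are similar.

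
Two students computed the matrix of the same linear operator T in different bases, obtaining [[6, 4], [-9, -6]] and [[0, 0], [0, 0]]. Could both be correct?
Both have characteristic polynomial x^2, but the minimal polynomial of A is x^2 while the minimal polynomial of B is x. The minimal polynomial is a similarity invariant, so A and B are not similar.

No.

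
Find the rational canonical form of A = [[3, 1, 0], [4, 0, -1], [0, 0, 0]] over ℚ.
The invariant factors of A (the non-unit diagonal entries of the Smith normal form of xI - A over ℚ[x]) are x(x - 4)(x + 1), each dividing the next. The characteristic polynomial is their product, x(x - 4)(x + 1).

The rational canonical form is the block-diagonal matrix of companion matrices C(f_i):
R = [[0, 0, 0], [1, 0, 4], [0, 1, 3]].

R = [[0, 0, 0], [1, 0, 4], [0, 1, 3]]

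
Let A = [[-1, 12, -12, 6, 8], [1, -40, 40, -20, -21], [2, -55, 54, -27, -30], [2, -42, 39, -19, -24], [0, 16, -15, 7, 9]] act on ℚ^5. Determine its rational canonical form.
R = [[0, 0, 0, 0, -16], [1, 0, 0, 0, -32], [0, 1, 0, 0, -12], [0, 0, 1, 0, 8], [0, 0, 0, 1, 3]]

The invariant factors of A (the non-unit diagonal entries of the Smith normal form of xI - A over ℚ[x]) are (x + 1)(x^2 - 2x - 4)^2, each dividing the next. The characteristic polynomial is their product, (x + 1)(x^2 - 2x - 4)^2.

The rational canonical form is the block-diagonal matrix of companion matrices C(f_i):
R = [[0, 0, 0, 0, -16], [1, 0, 0, 0, -32], [0, 1, 0, 0, -12], [0, 0, 1, 0, 8], [0, 0, 0, 1, 3]].

Note the characteristic polynomial does not split into linear factors over ℚ, so A has no Jordan form over ℚ; the rational canonical form exists over any field.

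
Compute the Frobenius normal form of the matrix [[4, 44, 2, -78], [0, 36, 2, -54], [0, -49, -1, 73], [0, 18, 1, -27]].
R = [[4, 0, 0, 0], [0, 0, 0, 0], [0, 1, 0, -16], [0, 0, 1, 8]]

The invariant factors of A (the non-unit diagonal entries of the Smith normal form of xI - A over ℚ[x]) are x - 4, x(x - 4)^2, each dividing the next. The characteristic polynomial is their product, x(x - 4)^3.

The rational canonical form is the block-diagonal matrix of companion matrices C(f_i):
R = [[4, 0, 0, 0], [0, 0, 0, 0], [0, 1, 0, -16], [0, 0, 1, 8]].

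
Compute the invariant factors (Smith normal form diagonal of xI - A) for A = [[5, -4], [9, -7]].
The Jordan structure of A has elementary divisors (x + 1)^2. Arranging the block sizes at each eigenvalue in decreasing order and taking row products gives the invariant factors.

Invariant factors (smallest first, each dividing the next): (x + 1)^2.

Check: the last factor (x + 1)^2 is the minimal polynomial, and the product (x + 1)^2 is the characteristic polynomial.

(x + 1)^2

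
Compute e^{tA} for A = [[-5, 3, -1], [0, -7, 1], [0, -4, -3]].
A has Jordan form J = [[-5, 1, 0], [0, -5, 1], [0, 0, -5]] with A = PJP^{-1}, so e^{tA} = P e^{tJ} P^{-1}.

For a Jordan block J_k(λ), e^{tJ_k(λ)} = e^{λt} · (I + tN + t^2 N^2/2! + ... + t^{k-1} N^{k-1}/(k-1)!) where N is the nilpotent superdiagonal part.

Assembling the blocks and conjugating back gives the entries of e^{tA} as shown above.

e^{tA} = [[e^{-5*t}, t*(3 - t)*e^{-5*t}, t*(t - 2)*e^{-5*t}/2], [0, (1 - 2*t)*e^{-5*t}, t*e^{-5*t}], [0, -4*t*e^{-5*t}, (2*t + 1)*e^{-5*t}]]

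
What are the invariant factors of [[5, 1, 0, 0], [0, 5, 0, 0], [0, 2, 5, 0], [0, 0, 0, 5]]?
x - 5, x - 5, (x - 5)^2

The Jordan structure of A has elementary divisors (x - 5)^2, (x - 5), (x - 5). Arranging the block sizes at each eigenvalue in decreasing order and taking row products gives the invariant factors.

Invariant factors (smallest first, each dividing the next): x - 5, x - 5, (x - 5)^2.

Check: the last factor (x - 5)^2 is the minimal polynomial, and the product (x - 5)^4 is the characteristic polynomial.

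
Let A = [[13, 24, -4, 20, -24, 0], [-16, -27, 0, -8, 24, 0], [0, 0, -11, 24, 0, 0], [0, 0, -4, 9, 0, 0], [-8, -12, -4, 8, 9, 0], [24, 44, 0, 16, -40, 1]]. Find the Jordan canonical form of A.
J = [[-3, 0, 0, 0, 0, 0], [0, -3, 0, 0, 0, 0], [0, 0, -3, 0, 0, 0], [0, 0, 0, 1, 0, 0], [0, 0, 0, 0, 1, 0], [0, 0, 0, 0, 0, 1]]

The characteristic polynomial is det(xI - A) = (x - 1)^3(x + 3)^3, so the eigenvalues are -3 (algebraic multiplicity 3), 1 (algebraic multiplicity 3).

For λ = -3: rank(A + 3I) = 3. The eigenspace has dimension 6 - 3 = 3, so there are 3 Jordan blocks; the rank sequence gives block sizes [1, 1, 1].

For λ = 1: rank(A - I) = 3. The eigenspace has dimension 6 - 3 = 3, so there are 3 Jordan blocks; the rank sequence gives block sizes [1, 1, 1].

Assembling the blocks gives the Jordan form J above.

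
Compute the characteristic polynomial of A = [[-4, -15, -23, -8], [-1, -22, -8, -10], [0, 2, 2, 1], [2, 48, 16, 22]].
χ_A(x) = (x - 2)^2(x + 3)^2

xI - A = [[x + 4, 15, 23, 8], [1, x + 22, 8, 10], [0, -2, x - 2, -1], [-2, -48, -16, x - 22]].

Expanding det(xI - A) along the first row:
det(xI - A) = + (x + 4)·det([[x + 22, 8, 10], [-2, x - 2, -1], [-48, -16, x - 22]]) - (15)·det([[1, 8, 10], [0, x - 2, -1], [-2, -16, x - 22]]) + (23)·det([[1, x + 22, 10], [0, -2, -1], [-2, -48, x - 22]]) - (8)·det([[1, x + 22, 8], [0, -2, x - 2], [-2, -48, -16]]).

Evaluating gives χ_A(x) = x^4 + 2x^3 - 11x^2 - 12x + 36 = (x - 2)^2(x + 3)^2.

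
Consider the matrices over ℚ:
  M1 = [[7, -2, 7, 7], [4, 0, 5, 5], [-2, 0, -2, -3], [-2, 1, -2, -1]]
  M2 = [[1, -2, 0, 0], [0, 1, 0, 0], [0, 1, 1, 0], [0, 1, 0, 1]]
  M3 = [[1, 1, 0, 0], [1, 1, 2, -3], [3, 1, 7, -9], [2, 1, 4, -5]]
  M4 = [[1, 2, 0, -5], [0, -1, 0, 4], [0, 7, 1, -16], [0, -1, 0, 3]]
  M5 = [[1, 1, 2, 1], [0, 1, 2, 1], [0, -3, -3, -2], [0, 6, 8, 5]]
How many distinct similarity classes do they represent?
2 classes: {M1, M3, M4, M5}, {M2}

Characteristic polynomials: χ_{M1} = (x - 1)^4, χ_{M2} = (x - 1)^4, χ_{M3} = (x - 1)^4, χ_{M4} = (x - 1)^4, χ_{M5} = (x - 1)^4.

{M1, M3, M4, M5}: invariant factors x - 1, (x - 1)^3.

{M2}: invariant factors x - 1, x - 1, (x - 1)^2.

Matrices are similar if and only if their invariant-factor lists agree; the partition into similarity classes is {M1, M3, M4, M5}, {M2}.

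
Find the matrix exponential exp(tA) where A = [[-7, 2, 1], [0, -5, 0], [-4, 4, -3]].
e^{tA} = [[(1 - 2*t)*e^{-5*t}, 2*t*e^{-5*t}, t*e^{-5*t}], [0, e^{-5*t}, 0], [-4*t*e^{-5*t}, 4*t*e^{-5*t}, (2*t + 1)*e^{-5*t}]]

A has Jordan form J = [[-5, 1, 0], [0, -5, 0], [0, 0, -5]] with A = PJP^{-1}, so e^{tA} = P e^{tJ} P^{-1}.

For a Jordan block J_k(λ), e^{tJ_k(λ)} = e^{λt} · (I + tN + t^2 N^2/2! + ... + t^{k-1} N^{k-1}/(k-1)!) where N is the nilpotent superdiagonal part.

Assembling the blocks and conjugating back gives the entries of e^{tA} as shown above.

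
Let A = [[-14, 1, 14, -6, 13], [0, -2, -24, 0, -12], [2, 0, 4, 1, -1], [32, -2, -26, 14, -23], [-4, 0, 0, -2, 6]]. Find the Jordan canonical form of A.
J = [[-2, 1, 0, 0, 0], [0, -2, 0, 0, 0], [0, 0, 4, 1, 0], [0, 0, 0, 4, 1], [0, 0, 0, 0, 4]]

The characteristic polynomial is det(xI - A) = (x - 4)^3(x + 2)^2, so the eigenvalues are -2 (algebraic multiplicity 2), 4 (algebraic multiplicity 3).

For λ = -2: rank(A + 2I) = 4, rank((A + 2I)^2) = 3. The eigenspace has dimension 5 - 4 = 1, so there is 1 Jordan block; the rank sequence gives block sizes [2].

For λ = 4: rank(A - 4I) = 4, rank((A - 4I)^2) = 3, rank((A - 4I)^3) = 2. The eigenspace has dimension 5 - 4 = 1, so there is 1 Jordan block; the rank sequence gives block sizes [3].

Assembling the blocks gives the Jordan form J above.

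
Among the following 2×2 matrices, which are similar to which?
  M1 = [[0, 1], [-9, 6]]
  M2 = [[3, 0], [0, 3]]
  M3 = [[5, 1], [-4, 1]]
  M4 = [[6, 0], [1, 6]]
3 classes: {M1, M3}, {M2}, {M4}

Characteristic polynomials: χ_{M1} = (x - 3)^2, χ_{M2} = (x - 3)^2, χ_{M3} = (x - 3)^2, χ_{M4} = (x - 6)^2.

{M1, M3}: invariant factors (x - 3)^2.

{M2}: invariant factors x - 3, x - 3.

{M4}: invariant factors (x - 6)^2.

Matrices are similar if and only if their invariant-factor lists agree; the partition into similarity classes is {M1, M3}, {M2}, {M4}.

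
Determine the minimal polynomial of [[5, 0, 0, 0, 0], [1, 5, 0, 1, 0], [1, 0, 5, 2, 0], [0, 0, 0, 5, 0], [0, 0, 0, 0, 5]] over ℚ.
m_A(x) = (x - 5)^2

The characteristic polynomial factors as (x - 5)^5. The minimal polynomial is ∏(x - λ)^{k_λ} where k_λ is the size of the largest Jordan block at λ.

For λ = 5: rank(A - 5I) = 2, and the largest Jordan block has size 2 (the smallest k with rank((A - 5I)^k) = rank((A - 5I)^(k+1))).

So m_A(x) = (x - 5)^2.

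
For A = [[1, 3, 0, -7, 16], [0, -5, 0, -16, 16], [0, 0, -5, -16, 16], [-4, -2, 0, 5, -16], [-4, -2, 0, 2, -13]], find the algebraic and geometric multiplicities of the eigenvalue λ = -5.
The characteristic polynomial is (x - 3)(x + 5)^4, so the factor x + 5 appears with exponent 4: the algebraic multiplicity is 4.

rank(A + 5I) = 2, so the eigenspace has dimension 5 - 2 = 3: the geometric multiplicity is 3.

Since 3 < 4, A is not diagonalizable.

algebraic multiplicity 4, geometric multiplicity 3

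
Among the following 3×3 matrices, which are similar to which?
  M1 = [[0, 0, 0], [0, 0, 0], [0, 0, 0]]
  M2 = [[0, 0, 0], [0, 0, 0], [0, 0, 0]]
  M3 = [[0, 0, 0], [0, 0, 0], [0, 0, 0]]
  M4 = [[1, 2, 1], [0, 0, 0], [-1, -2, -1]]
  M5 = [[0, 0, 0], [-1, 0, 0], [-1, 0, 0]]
Characteristic polynomials: χ_{M1} = x^3, χ_{M2} = x^3, χ_{M3} = x^3, χ_{M4} = x^3, χ_{M5} = x^3.

{M1, M2, M3}: invariant factors x, x, x.

{M4, M5}: invariant factors x, x^2.

Matrices are similar if and only if their invariant-factor lists agree; the partition into similarity classes is {M1, M2, M3}, {M4, M5}.

2 classes: {M1, M2, M3}, {M4, M5}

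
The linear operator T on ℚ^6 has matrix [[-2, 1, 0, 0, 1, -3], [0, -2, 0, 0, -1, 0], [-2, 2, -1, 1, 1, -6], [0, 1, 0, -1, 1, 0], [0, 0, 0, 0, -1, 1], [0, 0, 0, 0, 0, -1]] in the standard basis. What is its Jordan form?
J = [[-2, 1, 0, 0, 0, 0], [0, -2, 0, 0, 0, 0], [0, 0, -1, 1, 0, 0], [0, 0, 0, -1, 0, 0], [0, 0, 0, 0, -1, 1], [0, 0, 0, 0, 0, -1]]

The characteristic polynomial is det(xI - A) = (x + 1)^4(x + 2)^2, so the eigenvalues are -2 (algebraic multiplicity 2), -1 (algebraic multiplicity 4).

For λ = -2: rank(A + 2I) = 5, rank((A + 2I)^2) = 4. The eigenspace has dimension 6 - 5 = 1, so there is 1 Jordan block; the rank sequence gives block sizes [2].

For λ = -1: rank(A + I) = 4, rank((A + I)^2) = 2. The eigenspace has dimension 6 - 4 = 2, so there are 2 Jordan blocks; the rank sequence gives block sizes [2, 2].

Assembling the blocks gives the Jordan form J above.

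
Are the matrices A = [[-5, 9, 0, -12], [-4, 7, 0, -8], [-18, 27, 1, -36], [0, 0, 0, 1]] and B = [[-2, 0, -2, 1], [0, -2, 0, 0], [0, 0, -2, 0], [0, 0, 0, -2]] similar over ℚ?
trace(A) = 4 but trace(B) = -8. The trace is a similarity invariant, so A and B are not similar.

No.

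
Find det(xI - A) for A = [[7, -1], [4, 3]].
χ_A(x) = (x - 5)^2

xI - A = [[x - 7, 1], [-4, x - 3]].

Expanding det(xI - A) along the first row:
det(xI - A) = + (x - 7)·det([[x - 3]]) - (1)·det([[-4]]).

Evaluating gives χ_A(x) = x^2 - 10x + 25 = (x - 5)^2.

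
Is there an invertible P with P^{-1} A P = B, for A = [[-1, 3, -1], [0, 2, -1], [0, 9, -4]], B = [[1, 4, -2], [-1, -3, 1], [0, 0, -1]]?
Yes.

Two matrices over a field are similar if and only if they have the same invariant factors.

Both A and B have characteristic polynomial (x + 1)^3 and minimal polynomial (x + 1)^2. Computing further, both have invariant factors x + 1, (x + 1)^2. Hence A and B are similar.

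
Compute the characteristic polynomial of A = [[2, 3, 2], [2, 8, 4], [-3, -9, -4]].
χ_A(x) = (x - 2)^3

xI - A = [[x - 2, -3, -2], [-2, x - 8, -4], [3, 9, x + 4]].

Expanding det(xI - A) along the first row:
det(xI - A) = + (x - 2)·det([[x - 8, -4], [9, x + 4]]) - (-3)·det([[-2, -4], [3, x + 4]]) + (-2)·det([[-2, x - 8], [3, 9]]).

Evaluating gives χ_A(x) = x^3 - 6x^2 + 12x - 8 = (x - 2)^3.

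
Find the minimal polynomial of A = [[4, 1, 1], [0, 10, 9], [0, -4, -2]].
m_A(x) = (x - 4)^3

The characteristic polynomial factors as (x - 4)^3. The minimal polynomial is ∏(x - λ)^{k_λ} where k_λ is the size of the largest Jordan block at λ.

For λ = 4: rank(A - 4I) = 2, and the largest Jordan block has size 3 (the smallest k with rank((A - 4I)^k) = rank((A - 4I)^(k+1))).

So m_A(x) = (x - 4)^3.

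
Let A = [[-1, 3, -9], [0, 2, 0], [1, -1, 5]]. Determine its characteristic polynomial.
xI - A = [[x + 1, -3, 9], [0, x - 2, 0], [-1, 1, x - 5]].

Expanding det(xI - A) along the first row:
det(xI - A) = + (x + 1)·det([[x - 2, 0], [1, x - 5]]) - (-3)·det([[0, 0], [-1, x - 5]]) + (9)·det([[0, x - 2], [-1, 1]]).

Evaluating gives χ_A(x) = x^3 - 6x^2 + 12x - 8 = (x - 2)^3.

χ_A(x) = (x - 2)^3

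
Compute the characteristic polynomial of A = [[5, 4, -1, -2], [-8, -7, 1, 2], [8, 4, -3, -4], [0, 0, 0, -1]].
χ_A(x) = (x + 1)^3(x + 3)

xI - A = [[x - 5, -4, 1, 2], [8, x + 7, -1, -2], [-8, -4, x + 3, 4], [0, 0, 0, x + 1]].

Expanding det(xI - A) along the first row:
det(xI - A) = + (x - 5)·det([[x + 7, -1, -2], [-4, x + 3, 4], [0, 0, x + 1]]) - (-4)·det([[8, -1, -2], [-8, x + 3, 4], [0, 0, x + 1]]) + (1)·det([[8, x + 7, -2], [-8, -4, 4], [0, 0, x + 1]]) - (2)·det([[8, x + 7, -1], [-8, -4, x + 3], [0, 0, 0]]).

Evaluating gives χ_A(x) = x^4 + 6x^3 + 12x^2 + 10x + 3 = (x + 1)^3(x + 3).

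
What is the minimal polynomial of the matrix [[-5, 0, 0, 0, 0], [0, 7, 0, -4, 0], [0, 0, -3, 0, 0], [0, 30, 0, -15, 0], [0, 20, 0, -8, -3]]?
m_A(x) = (x + 3)(x + 5)

The characteristic polynomial factors as (x + 3)^3(x + 5)^2. The minimal polynomial is ∏(x - λ)^{k_λ} where k_λ is the size of the largest Jordan block at λ.

For λ = -5: rank(A + 5I) = 3, and the largest Jordan block has size 1 (the smallest k with rank((A + 5I)^k) = rank((A + 5I)^(k+1))).
For λ = -3: rank(A + 3I) = 2, and the largest Jordan block has size 1 (the smallest k with rank((A + 3I)^k) = rank((A + 3I)^(k+1))).

So m_A(x) = (x + 3)(x + 5).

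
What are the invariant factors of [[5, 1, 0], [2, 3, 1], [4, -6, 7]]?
(x - 5)^3

The Jordan structure of A has elementary divisors (x - 5)^3. Arranging the block sizes at each eigenvalue in decreasing order and taking row products gives the invariant factors.

Invariant factors (smallest first, each dividing the next): (x - 5)^3.

Check: the last factor (x - 5)^3 is the minimal polynomial, and the product (x - 5)^3 is the characteristic polynomial.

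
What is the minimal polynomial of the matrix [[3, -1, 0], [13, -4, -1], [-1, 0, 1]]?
The characteristic polynomial factors as x^3. The minimal polynomial is ∏(x - λ)^{k_λ} where k_λ is the size of the largest Jordan block at λ.

For λ = 0: rank(A) = 2, and the largest Jordan block has size 3 (the smallest k with rank(A^k) = rank(A^(k+1))).

So m_A(x) = x^3.

m_A(x) = x^3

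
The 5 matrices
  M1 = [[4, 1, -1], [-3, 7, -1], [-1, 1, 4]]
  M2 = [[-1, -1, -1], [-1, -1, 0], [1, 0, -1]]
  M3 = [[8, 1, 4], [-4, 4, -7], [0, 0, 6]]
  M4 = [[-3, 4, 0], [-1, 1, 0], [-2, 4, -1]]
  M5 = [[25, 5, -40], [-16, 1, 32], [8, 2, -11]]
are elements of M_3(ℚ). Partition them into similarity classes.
Characteristic polynomials: χ_{M1} = (x - 5)^3, χ_{M2} = (x + 1)^3, χ_{M3} = (x - 6)^3, χ_{M4} = (x + 1)^3, χ_{M5} = (x - 5)^3.

{M1}: invariant factors (x - 5)^3.

{M2}: invariant factors (x + 1)^3.

{M3}: invariant factors (x - 6)^3.

{M4}: invariant factors x + 1, (x + 1)^2.

{M5}: invariant factors x - 5, (x - 5)^2.

Matrices are similar if and only if their invariant-factor lists agree; the partition into similarity classes is {M1}, {M2}, {M3}, {M4}, {M5}.

5 classes: {M1}, {M2}, {M3}, {M4}, {M5}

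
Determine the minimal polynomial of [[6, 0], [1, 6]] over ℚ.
The characteristic polynomial factors as (x - 6)^2. The minimal polynomial is ∏(x - λ)^{k_λ} where k_λ is the size of the largest Jordan block at λ.

For λ = 6: rank(A - 6I) = 1, and the largest Jordan block has size 2 (the smallest k with rank((A - 6I)^k) = rank((A - 6I)^(k+1))).

So m_A(x) = (x - 6)^2.

m_A(x) = (x - 6)^2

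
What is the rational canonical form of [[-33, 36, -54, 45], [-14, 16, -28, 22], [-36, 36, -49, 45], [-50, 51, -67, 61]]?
The invariant factors of A (the non-unit diagonal entries of the Smith normal form of xI - A over ℚ[x]) are (x - 3)(x + 4)(x^2 + 4x - 2), each dividing the next. The characteristic polynomial is their product, (x - 3)(x + 4)(x^2 + 4x - 2).

The rational canonical form is the block-diagonal matrix of companion matrices C(f_i):
R = [[0, 0, 0, -24], [1, 0, 0, 50], [0, 1, 0, 10], [0, 0, 1, -5]].

Note the characteristic polynomial does not split into linear factors over ℚ, so A has no Jordan form over ℚ; the rational canonical form exists over any field.

R = [[0, 0, 0, -24], [1, 0, 0, 50], [0, 1, 0, 10], [0, 0, 1, -5]]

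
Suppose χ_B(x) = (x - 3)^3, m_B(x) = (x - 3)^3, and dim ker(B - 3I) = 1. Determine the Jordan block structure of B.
Jordan blocks: (3, 3)

λ = 3: algebraic multiplicity 3 (exponent in χ_B), largest block size 3 (exponent in m_B), 1 block (geometric multiplicity). This forces block sizes [3].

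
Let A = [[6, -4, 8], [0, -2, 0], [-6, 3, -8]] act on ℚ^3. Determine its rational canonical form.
R = [[-2, 0, 0], [0, 0, 0], [0, 1, -2]]

The invariant factors of A (the non-unit diagonal entries of the Smith normal form of xI - A over ℚ[x]) are x + 2, x(x + 2), each dividing the next. The characteristic polynomial is their product, x(x + 2)^2.

The rational canonical form is the block-diagonal matrix of companion matrices C(f_i):
R = [[-2, 0, 0], [0, 0, 0], [0, 1, -2]].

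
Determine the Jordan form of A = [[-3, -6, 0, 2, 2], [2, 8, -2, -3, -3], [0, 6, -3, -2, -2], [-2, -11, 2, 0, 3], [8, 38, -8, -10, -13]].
J = [[-3, 0, 0, 0, 0], [0, -3, 0, 0, 0], [0, 0, -3, 0, 0], [0, 0, 0, -1, 1], [0, 0, 0, 0, -1]]

The characteristic polynomial is det(xI - A) = (x + 1)^2(x + 3)^3, so the eigenvalues are -3 (algebraic multiplicity 3), -1 (algebraic multiplicity 2).

For λ = -3: rank(A + 3I) = 2. The eigenspace has dimension 5 - 2 = 3, so there are 3 Jordan blocks; the rank sequence gives block sizes [1, 1, 1].

For λ = -1: rank(A + I) = 4, rank((A + I)^2) = 3. The eigenspace has dimension 5 - 4 = 1, so there is 1 Jordan block; the rank sequence gives block sizes [2].

Assembling the blocks gives the Jordan form J above.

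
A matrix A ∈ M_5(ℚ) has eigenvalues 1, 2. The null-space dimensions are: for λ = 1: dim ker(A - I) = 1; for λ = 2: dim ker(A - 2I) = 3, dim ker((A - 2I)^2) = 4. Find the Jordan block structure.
λ = 1: successive nullity increments [1] count blocks of size ≥ k; block sizes are [1].
λ = 2: successive nullity increments [3, 1] count blocks of size ≥ k; block sizes are [2, 1, 1].

Jordan blocks: (1, 1), (2, 2), (2, 1), (2, 1)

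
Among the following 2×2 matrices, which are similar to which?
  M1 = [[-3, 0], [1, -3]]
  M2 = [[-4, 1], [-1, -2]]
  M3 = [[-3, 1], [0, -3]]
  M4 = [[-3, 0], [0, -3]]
2 classes: {M1, M2, M3}, {M4}

Characteristic polynomials: χ_{M1} = (x + 3)^2, χ_{M2} = (x + 3)^2, χ_{M3} = (x + 3)^2, χ_{M4} = (x + 3)^2.

{M1, M2, M3}: invariant factors (x + 3)^2.

{M4}: invariant factors x + 3, x + 3.

Matrices are similar if and only if their invariant-factor lists agree; the partition into similarity classes is {M1, M2, M3}, {M4}.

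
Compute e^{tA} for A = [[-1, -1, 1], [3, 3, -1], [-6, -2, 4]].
A has Jordan form J = [[2, 1, 0], [0, 2, 0], [0, 0, 2]] with A = PJP^{-1}, so e^{tA} = P e^{tJ} P^{-1}.

For a Jordan block J_k(λ), e^{tJ_k(λ)} = e^{λt} · (I + tN + t^2 N^2/2! + ... + t^{k-1} N^{k-1}/(k-1)!) where N is the nilpotent superdiagonal part.

Assembling the blocks and conjugating back gives the entries of e^{tA} as shown above.

e^{tA} = [[(1 - 3*t)*e^{2*t}, -t*e^{2*t}, t*e^{2*t}], [3*t*e^{2*t}, (t + 1)*e^{2*t}, -t*e^{2*t}], [-6*t*e^{2*t}, -2*t*e^{2*t}, (2*t + 1)*e^{2*t}]]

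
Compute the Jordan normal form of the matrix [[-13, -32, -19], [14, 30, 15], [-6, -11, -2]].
The characteristic polynomial is det(xI - A) = (x - 5)^3, so the eigenvalues are 5 (algebraic multiplicity 3).

For λ = 5: rank(A - 5I) = 2, rank((A - 5I)^2) = 1, rank((A - 5I)^3) = 0. The eigenspace has dimension 3 - 2 = 1, so there is 1 Jordan block; the rank sequence gives block sizes [3].

Assembling the blocks gives the Jordan form J above.

J = [[5, 1, 0], [0, 5, 1], [0, 0, 5]]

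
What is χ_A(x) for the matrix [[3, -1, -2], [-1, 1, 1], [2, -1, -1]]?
χ_A(x) = (x - 1)^3

xI - A = [[x - 3, 1, 2], [1, x - 1, -1], [-2, 1, x + 1]].

Expanding det(xI - A) along the first row:
det(xI - A) = + (x - 3)·det([[x - 1, -1], [1, x + 1]]) - (1)·det([[1, -1], [-2, x + 1]]) + (2)·det([[1, x - 1], [-2, 1]]).

Evaluating gives χ_A(x) = x^3 - 3x^2 + 3x - 1 = (x - 1)^3.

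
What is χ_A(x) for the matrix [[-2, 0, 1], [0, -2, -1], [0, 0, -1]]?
xI - A = [[x + 2, 0, -1], [0, x + 2, 1], [0, 0, x + 1]].

Expanding det(xI - A) along the first row:
det(xI - A) = + (x + 2)·det([[x + 2, 1], [0, x + 1]]) - (0)·det([[0, 1], [0, x + 1]]) + (-1)·det([[0, x + 2], [0, 0]]).

Evaluating gives χ_A(x) = x^3 + 5x^2 + 8x + 4 = (x + 1)(x + 2)^2.

χ_A(x) = (x + 1)(x + 2)^2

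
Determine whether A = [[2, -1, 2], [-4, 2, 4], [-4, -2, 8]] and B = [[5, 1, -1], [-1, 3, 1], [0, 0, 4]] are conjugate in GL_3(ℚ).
Two matrices over a field are similar if and only if they have the same invariant factors.

Both A and B have characteristic polynomial (x - 4)^3 and minimal polynomial (x - 4)^2. Computing further, both have invariant factors x - 4, (x - 4)^2. Hence A and B are similar.

Yes.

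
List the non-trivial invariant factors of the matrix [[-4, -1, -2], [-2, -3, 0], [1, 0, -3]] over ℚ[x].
(x + 3)^2(x + 4)

The Jordan structure of A has elementary divisors (x + 4), (x + 3)^2. Arranging the block sizes at each eigenvalue in decreasing order and taking row products gives the invariant factors.

Invariant factors (smallest first, each dividing the next): (x + 3)^2(x + 4).

Check: the last factor (x + 3)^2(x + 4) is the minimal polynomial, and the product (x + 3)^2(x + 4) is the characteristic polynomial.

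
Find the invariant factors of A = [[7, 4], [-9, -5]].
The Jordan structure of A has elementary divisors (x - 1)^2. Arranging the block sizes at each eigenvalue in decreasing order and taking row products gives the invariant factors.

Invariant factors (smallest first, each dividing the next): (x - 1)^2.

Check: the last factor (x - 1)^2 is the minimal polynomial, and the product (x - 1)^2 is the characteristic polynomial.

(x - 1)^2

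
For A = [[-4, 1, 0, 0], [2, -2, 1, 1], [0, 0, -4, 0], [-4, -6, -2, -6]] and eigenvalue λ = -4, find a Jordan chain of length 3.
v_1 = [[0, 0, 1, 0]]^T, v_2 = [[0, 1, 0, -2]]^T, v_3 = [[1, 0, 0, -2]]^T

We seek v_1 ∈ ker((A + 4I)^3) \ ker((A + 4I)^2), then set v_{i+1} = (A + 4I) v_i.

One such chain is v_1 = [[0, 0, 1, 0]]^T, v_2 = [[0, 1, 0, -2]]^T, v_3 = [[1, 0, 0, -2]]^T. Check: (A + 4I) v_3 = [[0, 0, 0, 0]]^T = 0.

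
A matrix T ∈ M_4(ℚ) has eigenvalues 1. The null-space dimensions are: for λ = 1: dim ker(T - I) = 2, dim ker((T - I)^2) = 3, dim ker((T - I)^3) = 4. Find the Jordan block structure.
Jordan blocks: (1, 3), (1, 1)

λ = 1: successive nullity increments [2, 1, 1] count blocks of size ≥ k; block sizes are [3, 1].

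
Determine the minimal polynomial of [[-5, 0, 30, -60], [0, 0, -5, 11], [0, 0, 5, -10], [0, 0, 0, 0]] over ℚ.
The characteristic polynomial factors as x^2(x - 5)(x + 5). The minimal polynomial is ∏(x - λ)^{k_λ} where k_λ is the size of the largest Jordan block at λ.

For λ = -5: rank(A + 5I) = 3, and the largest Jordan block has size 1 (the smallest k with rank((A + 5I)^k) = rank((A + 5I)^(k+1))).
For λ = 0: rank(A) = 3, and the largest Jordan block has size 2 (the smallest k with rank(A^k) = rank(A^(k+1))).
For λ = 5: rank(A - 5I) = 3, and the largest Jordan block has size 1 (the smallest k with rank((A - 5I)^k) = rank((A - 5I)^(k+1))).

So m_A(x) = x^2(x - 5)(x + 5).

m_A(x) = x^2(x - 5)(x + 5)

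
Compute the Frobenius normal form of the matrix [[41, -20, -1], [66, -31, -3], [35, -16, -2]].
The invariant factors of A (the non-unit diagonal entries of the Smith normal form of xI - A over ℚ[x]) are (x - 5)(x^2 - 3x + 1), each dividing the next. The characteristic polynomial is their product, (x - 5)(x^2 - 3x + 1).

The rational canonical form is the block-diagonal matrix of companion matrices C(f_i):
R = [[0, 0, 5], [1, 0, -16], [0, 1, 8]].

Note the characteristic polynomial does not split into linear factors over ℚ, so A has no Jordan form over ℚ; the rational canonical form exists over any field.

R = [[0, 0, 5], [1, 0, -16], [0, 1, 8]]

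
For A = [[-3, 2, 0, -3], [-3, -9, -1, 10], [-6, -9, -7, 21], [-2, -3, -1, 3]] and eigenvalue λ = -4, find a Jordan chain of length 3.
We seek v_1 ∈ ker((A + 4I)^3) \ ker((A + 4I)^2), then set v_{i+1} = (A + 4I) v_i.

One such chain is v_1 = [[0, 0, 1, 0]]^T, v_2 = [[0, -1, -3, -1]]^T, v_3 = [[1, -2, -3, -1]]^T. Check: (A + 4I) v_3 = [[0, 0, 0, 0]]^T = 0.

v_1 = [[0, 0, 1, 0]]^T, v_2 = [[0, -1, -3, -1]]^T, v_3 = [[1, -2, -3, -1]]^T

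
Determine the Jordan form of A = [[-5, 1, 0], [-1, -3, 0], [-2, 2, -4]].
The characteristic polynomial is det(xI - A) = (x + 4)^3, so the eigenvalues are -4 (algebraic multiplicity 3).

For λ = -4: rank(A + 4I) = 1, rank((A + 4I)^2) = 0. The eigenspace has dimension 3 - 1 = 2, so there are 2 Jordan blocks; the rank sequence gives block sizes [2, 1].

Assembling the blocks gives the Jordan form J above.

J = [[-4, 1, 0], [0, -4, 0], [0, 0, -4]]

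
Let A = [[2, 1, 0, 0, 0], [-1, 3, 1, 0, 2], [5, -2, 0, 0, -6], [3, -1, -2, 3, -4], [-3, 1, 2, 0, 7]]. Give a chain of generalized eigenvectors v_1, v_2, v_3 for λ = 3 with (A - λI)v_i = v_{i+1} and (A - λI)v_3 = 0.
We seek v_1 ∈ ker((A - 3I)^3) \ ker((A - 3I)^2), then set v_{i+1} = (A - 3I) v_i.

One such chain is v_1 = [[0, 0, 1, 0, 0]]^T, v_2 = [[0, 1, -3, -2, 2]]^T, v_3 = [[1, 1, -5, -3, 3]]^T. Check: (A - 3I) v_3 = [[0, 0, 0, 0, 0]]^T = 0.

v_1 = [[0, 0, 1, 0, 0]]^T, v_2 = [[0, 1, -3, -2, 2]]^T, v_3 = [[1, 1, -5, -3, 3]]^T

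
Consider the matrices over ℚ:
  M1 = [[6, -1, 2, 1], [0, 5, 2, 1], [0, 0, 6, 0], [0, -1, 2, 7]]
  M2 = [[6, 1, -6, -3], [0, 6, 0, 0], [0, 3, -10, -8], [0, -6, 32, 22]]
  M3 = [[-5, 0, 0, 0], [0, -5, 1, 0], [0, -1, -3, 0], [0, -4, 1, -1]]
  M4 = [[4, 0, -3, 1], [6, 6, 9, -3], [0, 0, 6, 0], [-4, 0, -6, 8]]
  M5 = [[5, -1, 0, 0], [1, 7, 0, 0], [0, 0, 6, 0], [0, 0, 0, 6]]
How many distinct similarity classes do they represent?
Characteristic polynomials: χ_{M1} = (x - 6)^4, χ_{M2} = (x - 6)^4, χ_{M3} = (x + 1)(x + 4)^2(x + 5), χ_{M4} = (x - 6)^4, χ_{M5} = (x - 6)^4.

{M1, M4, M5}: invariant factors x - 6, x - 6, (x - 6)^2.

{M2}: invariant factors (x - 6)^2, (x - 6)^2.

{M3}: invariant factors (x + 1)(x + 4)^2(x + 5).

Matrices are similar if and only if their invariant-factor lists agree; the partition into similarity classes is {M1, M4, M5}, {M2}, {M3}.

3 classes: {M1, M4, M5}, {M2}, {M3}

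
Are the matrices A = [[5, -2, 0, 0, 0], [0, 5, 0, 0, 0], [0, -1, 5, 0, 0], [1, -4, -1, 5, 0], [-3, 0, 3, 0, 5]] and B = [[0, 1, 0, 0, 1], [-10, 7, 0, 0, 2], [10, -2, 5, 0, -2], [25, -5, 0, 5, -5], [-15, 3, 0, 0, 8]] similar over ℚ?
No.

Both have characteristic polynomial (x - 5)^5, but the minimal polynomial of A is (x - 5)^3 while the minimal polynomial of B is (x - 5)^2. The minimal polynomial is a similarity invariant, so A and B are not similar.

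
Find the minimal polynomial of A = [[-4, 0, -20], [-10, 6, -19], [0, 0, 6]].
The characteristic polynomial factors as (x - 6)^2(x + 4). The minimal polynomial is ∏(x - λ)^{k_λ} where k_λ is the size of the largest Jordan block at λ.

For λ = -4: rank(A + 4I) = 2, and the largest Jordan block has size 1 (the smallest k with rank((A + 4I)^k) = rank((A + 4I)^(k+1))).
For λ = 6: rank(A - 6I) = 2, and the largest Jordan block has size 2 (the smallest k with rank((A - 6I)^k) = rank((A - 6I)^(k+1))).

So m_A(x) = (x - 6)^2(x + 4).

m_A(x) = (x - 6)^2(x + 4)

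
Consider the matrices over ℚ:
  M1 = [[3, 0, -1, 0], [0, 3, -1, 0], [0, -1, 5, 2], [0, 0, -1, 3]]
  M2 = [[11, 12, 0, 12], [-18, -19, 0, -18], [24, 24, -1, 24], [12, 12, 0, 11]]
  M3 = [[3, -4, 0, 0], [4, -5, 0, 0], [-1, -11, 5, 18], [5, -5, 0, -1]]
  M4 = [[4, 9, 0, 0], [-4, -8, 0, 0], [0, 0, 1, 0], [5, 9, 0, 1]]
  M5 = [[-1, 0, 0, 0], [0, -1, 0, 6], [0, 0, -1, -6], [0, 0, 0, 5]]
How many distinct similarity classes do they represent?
4 classes: {M1}, {M2, M5}, {M3}, {M4}

Characteristic polynomials: χ_{M1} = (x - 4)^2(x - 3)^2, χ_{M2} = (x - 5)(x + 1)^3, χ_{M3} = (x - 5)(x + 1)^3, χ_{M4} = (x - 1)^2(x + 2)^2, χ_{M5} = (x - 5)(x + 1)^3.

{M1}: invariant factors x - 3, (x - 4)^2(x - 3).

{M2, M5}: invariant factors x + 1, x + 1, (x - 5)(x + 1).

{M3}: invariant factors x + 1, (x - 5)(x + 1)^2.

{M4}: invariant factors x - 1, (x - 1)(x + 2)^2.

Matrices are similar if and only if their invariant-factor lists agree; the partition into similarity classes is {M1}, {M2, M5}, {M3}, {M4}.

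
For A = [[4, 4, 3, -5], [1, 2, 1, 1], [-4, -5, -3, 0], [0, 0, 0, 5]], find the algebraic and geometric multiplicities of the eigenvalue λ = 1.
The characteristic polynomial is (x - 5)(x - 1)^3, so the factor x - 1 appears with exponent 3: the algebraic multiplicity is 3.

rank(A - I) = 3, so the eigenspace has dimension 4 - 3 = 1: the geometric multiplicity is 1.

Since 1 < 3, A is not diagonalizable.

algebraic multiplicity 3, geometric multiplicity 1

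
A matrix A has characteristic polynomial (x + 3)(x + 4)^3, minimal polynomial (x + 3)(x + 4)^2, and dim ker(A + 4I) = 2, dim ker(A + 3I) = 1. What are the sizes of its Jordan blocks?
Jordan blocks: (-4, 2), (-4, 1), (-3, 1)

λ = -4: algebraic multiplicity 3 (exponent in χ_A), largest block size 2 (exponent in m_A), 2 blocks (geometric multiplicity). These force block sizes [2, 1].
λ = -3: algebraic multiplicity 1 (exponent in χ_A), largest block size 1 (exponent in m_A), 1 block (geometric multiplicity). This forces block sizes [1].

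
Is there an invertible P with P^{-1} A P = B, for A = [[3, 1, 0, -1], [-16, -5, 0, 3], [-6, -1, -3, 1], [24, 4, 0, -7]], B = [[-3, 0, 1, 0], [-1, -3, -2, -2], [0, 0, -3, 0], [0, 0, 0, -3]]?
Yes.

Two matrices over a field are similar if and only if they have the same invariant factors.

Both A and B have characteristic polynomial (x + 3)^4 and minimal polynomial (x + 3)^3. Computing further, both have invariant factors x + 3, (x + 3)^3. Hence A and B are similar.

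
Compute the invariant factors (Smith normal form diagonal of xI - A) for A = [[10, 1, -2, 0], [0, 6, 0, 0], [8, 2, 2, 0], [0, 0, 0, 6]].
The Jordan structure of A has elementary divisors (x - 6)^2, (x - 6), (x - 6). Arranging the block sizes at each eigenvalue in decreasing order and taking row products gives the invariant factors.

Invariant factors (smallest first, each dividing the next): x - 6, x - 6, (x - 6)^2.

Check: the last factor (x - 6)^2 is the minimal polynomial, and the product (x - 6)^4 is the characteristic polynomial.

x - 6, x - 6, (x - 6)^2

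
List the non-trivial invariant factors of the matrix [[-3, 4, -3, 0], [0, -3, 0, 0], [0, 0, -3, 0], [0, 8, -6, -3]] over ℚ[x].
x + 3, x + 3, (x + 3)^2

The Jordan structure of A has elementary divisors (x + 3)^2, (x + 3), (x + 3). Arranging the block sizes at each eigenvalue in decreasing order and taking row products gives the invariant factors.

Invariant factors (smallest first, each dividing the next): x + 3, x + 3, (x + 3)^2.

Check: the last factor (x + 3)^2 is the minimal polynomial, and the product (x + 3)^4 is the characteristic polynomial.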